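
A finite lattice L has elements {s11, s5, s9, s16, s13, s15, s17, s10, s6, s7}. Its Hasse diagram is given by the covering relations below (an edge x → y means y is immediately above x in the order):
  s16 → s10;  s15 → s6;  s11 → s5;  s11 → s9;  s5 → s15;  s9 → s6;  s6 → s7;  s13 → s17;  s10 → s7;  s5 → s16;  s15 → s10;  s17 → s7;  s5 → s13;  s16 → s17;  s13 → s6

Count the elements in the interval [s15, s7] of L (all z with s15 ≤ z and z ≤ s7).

4

The interval [s15, s7] = {s10, s15, s6, s7}, which has 4 elements.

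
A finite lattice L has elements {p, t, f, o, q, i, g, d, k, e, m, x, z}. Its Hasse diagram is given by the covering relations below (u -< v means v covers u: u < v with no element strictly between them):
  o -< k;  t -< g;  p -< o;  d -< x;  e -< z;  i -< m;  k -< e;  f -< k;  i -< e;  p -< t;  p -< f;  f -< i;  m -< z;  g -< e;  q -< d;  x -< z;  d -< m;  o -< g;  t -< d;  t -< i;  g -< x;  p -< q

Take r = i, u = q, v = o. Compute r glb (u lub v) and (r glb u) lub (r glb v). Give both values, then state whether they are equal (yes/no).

u lub v = x, so r glb (u lub v) = i glb x = t.
r glb u = p and r glb v = p, so (r glb u) lub (r glb v) = p lub p = p.
Equal: no.

t; p; no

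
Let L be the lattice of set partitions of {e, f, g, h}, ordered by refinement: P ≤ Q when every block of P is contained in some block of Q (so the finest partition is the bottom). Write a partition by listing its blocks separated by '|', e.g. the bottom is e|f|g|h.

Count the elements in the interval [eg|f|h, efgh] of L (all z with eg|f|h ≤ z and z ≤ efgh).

5

The interval [eg|f|h, efgh] = {efgh, efg|h, egh|f, eg|fh, eg|f|h}, which has 5 elements.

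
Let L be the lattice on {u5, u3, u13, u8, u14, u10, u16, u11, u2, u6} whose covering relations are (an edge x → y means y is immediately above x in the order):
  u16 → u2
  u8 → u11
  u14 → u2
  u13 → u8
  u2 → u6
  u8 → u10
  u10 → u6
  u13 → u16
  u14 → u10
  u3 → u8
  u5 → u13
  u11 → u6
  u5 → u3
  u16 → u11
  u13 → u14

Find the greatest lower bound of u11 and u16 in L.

Common lower bounds of {u11, u16}: u13, u16, u5.
The greatest among these is u16.

u16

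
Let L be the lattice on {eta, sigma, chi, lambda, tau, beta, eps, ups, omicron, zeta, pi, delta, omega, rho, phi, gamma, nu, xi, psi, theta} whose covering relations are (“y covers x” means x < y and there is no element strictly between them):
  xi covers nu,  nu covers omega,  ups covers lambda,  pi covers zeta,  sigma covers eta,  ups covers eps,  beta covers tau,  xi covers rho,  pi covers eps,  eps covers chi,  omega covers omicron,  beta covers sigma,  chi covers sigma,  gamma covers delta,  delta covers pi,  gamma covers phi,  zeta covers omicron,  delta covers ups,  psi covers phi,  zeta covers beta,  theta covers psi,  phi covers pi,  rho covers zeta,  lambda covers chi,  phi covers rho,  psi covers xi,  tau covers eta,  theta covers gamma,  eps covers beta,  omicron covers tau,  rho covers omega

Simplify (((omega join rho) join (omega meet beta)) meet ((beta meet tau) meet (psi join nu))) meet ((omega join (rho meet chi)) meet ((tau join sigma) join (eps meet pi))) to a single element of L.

tau

omega ∨ rho = rho
omega ∧ beta = tau
rho ∨ tau = rho
beta ∧ tau = tau
psi ∨ nu = psi
tau ∧ psi = tau
rho ∧ tau = tau
rho ∧ chi = sigma
omega ∨ sigma = rho
tau ∨ sigma = beta
eps ∧ pi = eps
beta ∨ eps = eps
rho ∧ eps = beta
tau ∧ beta = tau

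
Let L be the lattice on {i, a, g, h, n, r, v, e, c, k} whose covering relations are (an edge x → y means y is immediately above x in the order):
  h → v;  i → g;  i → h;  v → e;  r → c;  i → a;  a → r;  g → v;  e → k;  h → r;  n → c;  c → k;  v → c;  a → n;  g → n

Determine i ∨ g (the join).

Common upper bounds of {i, g}: c, e, g, k, n, v.
The least among these is g.

g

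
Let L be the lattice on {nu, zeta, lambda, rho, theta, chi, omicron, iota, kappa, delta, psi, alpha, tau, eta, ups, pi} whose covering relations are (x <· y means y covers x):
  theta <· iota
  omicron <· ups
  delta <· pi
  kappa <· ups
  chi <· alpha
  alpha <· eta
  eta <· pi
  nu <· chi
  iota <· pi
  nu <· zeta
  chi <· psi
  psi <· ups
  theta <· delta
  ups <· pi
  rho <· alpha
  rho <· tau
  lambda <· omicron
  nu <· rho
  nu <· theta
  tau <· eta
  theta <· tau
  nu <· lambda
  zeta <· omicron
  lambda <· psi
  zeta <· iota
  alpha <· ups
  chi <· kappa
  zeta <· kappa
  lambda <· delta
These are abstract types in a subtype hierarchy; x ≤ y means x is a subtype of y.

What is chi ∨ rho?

Common upper bounds of {chi, rho}: alpha, eta, pi, ups.
The least among these is alpha.

alpha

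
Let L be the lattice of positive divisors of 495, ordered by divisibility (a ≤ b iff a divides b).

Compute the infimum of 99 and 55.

11

In the divisibility order, the meet is the greatest common divisor: gcd(99, 55) = 11.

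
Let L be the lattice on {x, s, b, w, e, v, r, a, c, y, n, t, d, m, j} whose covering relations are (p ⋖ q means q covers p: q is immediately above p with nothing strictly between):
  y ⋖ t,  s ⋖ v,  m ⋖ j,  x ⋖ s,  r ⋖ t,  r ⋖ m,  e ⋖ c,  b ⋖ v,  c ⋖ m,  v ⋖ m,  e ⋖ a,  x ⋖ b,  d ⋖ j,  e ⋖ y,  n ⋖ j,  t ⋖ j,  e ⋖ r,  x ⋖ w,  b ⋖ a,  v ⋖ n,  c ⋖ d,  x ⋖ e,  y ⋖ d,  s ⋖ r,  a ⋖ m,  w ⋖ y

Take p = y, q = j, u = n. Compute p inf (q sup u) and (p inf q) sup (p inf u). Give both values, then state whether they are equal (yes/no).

q sup u = j, so p inf (q sup u) = y inf j = y.
p inf q = y and p inf u = x, so (p inf q) sup (p inf u) = y sup x = y.
Equal: yes.

y; y; yes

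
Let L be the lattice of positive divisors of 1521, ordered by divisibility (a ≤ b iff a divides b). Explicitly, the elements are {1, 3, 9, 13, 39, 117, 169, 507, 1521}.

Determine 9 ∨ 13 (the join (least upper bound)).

117

Common upper bounds of {9, 13}: 117, 1521.
The least among these is 117.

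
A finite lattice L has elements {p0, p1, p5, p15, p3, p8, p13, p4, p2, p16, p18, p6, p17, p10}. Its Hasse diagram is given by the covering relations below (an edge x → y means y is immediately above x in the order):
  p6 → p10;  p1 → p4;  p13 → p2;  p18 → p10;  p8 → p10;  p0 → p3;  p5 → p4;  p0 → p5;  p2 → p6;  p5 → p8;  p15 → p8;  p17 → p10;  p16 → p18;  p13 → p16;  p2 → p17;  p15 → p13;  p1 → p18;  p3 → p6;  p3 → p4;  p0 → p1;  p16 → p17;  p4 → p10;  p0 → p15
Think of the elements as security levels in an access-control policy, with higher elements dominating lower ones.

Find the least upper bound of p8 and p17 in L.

Common upper bounds of {p8, p17}: p10.
The least among these is p10.

p10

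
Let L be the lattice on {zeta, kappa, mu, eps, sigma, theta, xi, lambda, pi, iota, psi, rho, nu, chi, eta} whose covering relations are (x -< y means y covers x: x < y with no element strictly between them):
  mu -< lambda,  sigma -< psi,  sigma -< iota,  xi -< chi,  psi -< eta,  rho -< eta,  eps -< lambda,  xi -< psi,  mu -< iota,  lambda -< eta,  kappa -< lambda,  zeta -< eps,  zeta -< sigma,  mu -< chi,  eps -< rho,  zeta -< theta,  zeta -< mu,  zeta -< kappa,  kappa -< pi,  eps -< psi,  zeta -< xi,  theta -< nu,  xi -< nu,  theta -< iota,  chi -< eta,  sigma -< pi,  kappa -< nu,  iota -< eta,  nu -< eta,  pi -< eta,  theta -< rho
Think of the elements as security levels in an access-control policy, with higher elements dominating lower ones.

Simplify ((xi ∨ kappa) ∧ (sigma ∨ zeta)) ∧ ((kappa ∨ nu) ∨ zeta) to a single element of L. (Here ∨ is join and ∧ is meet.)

xi ∨ kappa = nu
sigma ∨ zeta = sigma
nu ∧ sigma = zeta
kappa ∨ nu = nu
nu ∨ zeta = nu
zeta ∧ nu = zeta

zeta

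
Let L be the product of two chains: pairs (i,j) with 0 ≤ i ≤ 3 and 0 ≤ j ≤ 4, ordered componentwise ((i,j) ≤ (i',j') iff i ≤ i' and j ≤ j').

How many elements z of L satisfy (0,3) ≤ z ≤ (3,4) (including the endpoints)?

The interval [(0,3), (3,4)] = {(0,3), (0,4), (1,3), (1,4), (2,3), (2,4), (3,3), (3,4)}, which has 8 elements.

8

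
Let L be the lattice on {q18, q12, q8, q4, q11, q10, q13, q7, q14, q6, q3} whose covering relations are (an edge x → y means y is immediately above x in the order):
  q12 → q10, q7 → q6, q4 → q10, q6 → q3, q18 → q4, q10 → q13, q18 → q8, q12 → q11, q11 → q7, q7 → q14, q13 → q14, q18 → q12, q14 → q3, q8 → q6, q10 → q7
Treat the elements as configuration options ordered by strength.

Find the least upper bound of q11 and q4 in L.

Common upper bounds of {q11, q4}: q14, q3, q6, q7.
The least among these is q7.

q7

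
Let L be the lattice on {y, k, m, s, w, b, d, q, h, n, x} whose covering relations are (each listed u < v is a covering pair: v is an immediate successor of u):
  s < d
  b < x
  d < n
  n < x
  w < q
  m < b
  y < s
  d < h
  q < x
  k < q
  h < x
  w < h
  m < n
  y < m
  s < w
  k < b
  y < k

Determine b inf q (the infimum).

k

Common lower bounds of {b, q}: k, y.
The greatest among these is k.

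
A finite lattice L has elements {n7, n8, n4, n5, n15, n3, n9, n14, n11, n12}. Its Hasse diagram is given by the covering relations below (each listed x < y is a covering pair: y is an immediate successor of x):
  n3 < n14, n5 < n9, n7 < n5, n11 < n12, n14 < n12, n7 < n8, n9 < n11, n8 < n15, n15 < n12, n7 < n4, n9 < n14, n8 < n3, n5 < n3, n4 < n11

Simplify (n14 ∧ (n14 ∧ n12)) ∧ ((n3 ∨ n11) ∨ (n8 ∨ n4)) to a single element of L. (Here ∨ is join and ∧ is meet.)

n14

n14 ∧ n12 = n14
n14 ∧ n14 = n14
n3 ∨ n11 = n12
n8 ∨ n4 = n12
n12 ∨ n12 = n12
n14 ∧ n12 = n14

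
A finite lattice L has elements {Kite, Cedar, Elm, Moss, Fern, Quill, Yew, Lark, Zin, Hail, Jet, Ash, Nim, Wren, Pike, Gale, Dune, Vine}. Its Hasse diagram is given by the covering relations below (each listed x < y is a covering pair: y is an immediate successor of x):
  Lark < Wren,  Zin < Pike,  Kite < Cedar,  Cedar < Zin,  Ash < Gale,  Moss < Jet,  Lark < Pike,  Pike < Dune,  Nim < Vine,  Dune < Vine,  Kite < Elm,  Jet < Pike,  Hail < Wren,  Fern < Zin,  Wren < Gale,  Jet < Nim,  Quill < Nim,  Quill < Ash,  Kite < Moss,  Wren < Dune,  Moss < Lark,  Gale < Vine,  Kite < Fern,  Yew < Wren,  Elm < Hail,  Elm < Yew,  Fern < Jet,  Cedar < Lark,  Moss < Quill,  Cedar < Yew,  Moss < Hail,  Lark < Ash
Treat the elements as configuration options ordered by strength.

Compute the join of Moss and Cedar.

Common upper bounds of {Moss, Cedar}: Ash, Dune, Gale, Lark, Pike, Vine, Wren.
The least among these is Lark.

Lark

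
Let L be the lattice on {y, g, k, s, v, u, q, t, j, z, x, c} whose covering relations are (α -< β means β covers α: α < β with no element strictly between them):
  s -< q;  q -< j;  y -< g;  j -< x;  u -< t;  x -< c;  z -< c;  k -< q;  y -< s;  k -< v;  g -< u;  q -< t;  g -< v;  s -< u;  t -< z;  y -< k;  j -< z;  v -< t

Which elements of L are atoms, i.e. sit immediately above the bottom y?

The atoms are exactly the elements that cover y: g, k, s.

g, k, s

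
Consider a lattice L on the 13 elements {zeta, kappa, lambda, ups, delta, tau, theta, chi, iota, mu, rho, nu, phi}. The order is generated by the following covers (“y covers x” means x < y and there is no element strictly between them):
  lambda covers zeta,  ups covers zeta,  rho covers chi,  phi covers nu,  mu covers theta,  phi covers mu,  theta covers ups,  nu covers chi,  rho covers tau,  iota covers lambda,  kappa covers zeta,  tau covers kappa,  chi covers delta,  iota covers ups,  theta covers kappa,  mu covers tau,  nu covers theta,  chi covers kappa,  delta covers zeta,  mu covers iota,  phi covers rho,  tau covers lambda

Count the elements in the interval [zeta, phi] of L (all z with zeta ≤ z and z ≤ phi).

The interval [zeta, phi] = {chi, delta, iota, kappa, lambda, mu, nu, phi, rho, tau, theta, ups, zeta}, which has 13 elements.

13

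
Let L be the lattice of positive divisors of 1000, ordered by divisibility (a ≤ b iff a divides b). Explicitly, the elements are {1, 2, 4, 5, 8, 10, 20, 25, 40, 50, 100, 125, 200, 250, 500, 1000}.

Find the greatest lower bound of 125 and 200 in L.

25

Common lower bounds of {125, 200}: 1, 25, 5.
The greatest among these is 25.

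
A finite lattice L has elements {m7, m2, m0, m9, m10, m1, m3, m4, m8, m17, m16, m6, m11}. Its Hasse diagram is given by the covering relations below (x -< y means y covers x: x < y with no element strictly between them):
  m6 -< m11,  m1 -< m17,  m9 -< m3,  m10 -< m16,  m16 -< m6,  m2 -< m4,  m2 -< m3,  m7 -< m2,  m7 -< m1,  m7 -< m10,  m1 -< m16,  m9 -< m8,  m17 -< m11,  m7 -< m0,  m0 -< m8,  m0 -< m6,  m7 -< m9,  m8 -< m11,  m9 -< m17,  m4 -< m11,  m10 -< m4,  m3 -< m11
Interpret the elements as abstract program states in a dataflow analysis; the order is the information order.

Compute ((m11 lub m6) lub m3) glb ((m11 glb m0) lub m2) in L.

m11

m11 ∨ m6 = m11
m11 ∨ m3 = m11
m11 ∧ m0 = m0
m0 ∨ m2 = m11
m11 ∧ m11 = m11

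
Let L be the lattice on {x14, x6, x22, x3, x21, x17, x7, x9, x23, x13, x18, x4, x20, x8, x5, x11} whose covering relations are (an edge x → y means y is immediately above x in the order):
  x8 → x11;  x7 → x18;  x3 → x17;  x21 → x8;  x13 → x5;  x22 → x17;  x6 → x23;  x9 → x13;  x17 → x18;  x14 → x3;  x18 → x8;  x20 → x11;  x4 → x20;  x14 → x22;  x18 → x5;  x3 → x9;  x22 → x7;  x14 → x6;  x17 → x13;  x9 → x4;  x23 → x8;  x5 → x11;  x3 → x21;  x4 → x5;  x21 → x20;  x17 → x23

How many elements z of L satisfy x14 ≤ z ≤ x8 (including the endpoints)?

10

The interval [x14, x8] = {x14, x17, x18, x21, x22, x23, x3, x6, x7, x8}, which has 10 elements.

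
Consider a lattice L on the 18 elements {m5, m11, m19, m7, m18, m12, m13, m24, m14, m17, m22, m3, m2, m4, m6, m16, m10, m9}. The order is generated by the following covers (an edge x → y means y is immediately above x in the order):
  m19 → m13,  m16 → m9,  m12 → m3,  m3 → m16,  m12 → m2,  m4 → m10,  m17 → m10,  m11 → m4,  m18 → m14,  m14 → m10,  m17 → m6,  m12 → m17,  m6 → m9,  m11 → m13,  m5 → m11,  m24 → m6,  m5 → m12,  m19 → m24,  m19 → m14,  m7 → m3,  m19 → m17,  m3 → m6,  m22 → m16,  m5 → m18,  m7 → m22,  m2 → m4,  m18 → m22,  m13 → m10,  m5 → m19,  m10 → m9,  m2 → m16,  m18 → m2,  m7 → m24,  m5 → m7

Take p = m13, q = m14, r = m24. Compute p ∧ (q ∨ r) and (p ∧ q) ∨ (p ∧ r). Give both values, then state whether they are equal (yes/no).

q ∨ r = m9, so p ∧ (q ∨ r) = m13 ∧ m9 = m13.
p ∧ q = m19 and p ∧ r = m19, so (p ∧ q) ∨ (p ∧ r) = m19 ∨ m19 = m19.
Equal: no.

m13; m19; no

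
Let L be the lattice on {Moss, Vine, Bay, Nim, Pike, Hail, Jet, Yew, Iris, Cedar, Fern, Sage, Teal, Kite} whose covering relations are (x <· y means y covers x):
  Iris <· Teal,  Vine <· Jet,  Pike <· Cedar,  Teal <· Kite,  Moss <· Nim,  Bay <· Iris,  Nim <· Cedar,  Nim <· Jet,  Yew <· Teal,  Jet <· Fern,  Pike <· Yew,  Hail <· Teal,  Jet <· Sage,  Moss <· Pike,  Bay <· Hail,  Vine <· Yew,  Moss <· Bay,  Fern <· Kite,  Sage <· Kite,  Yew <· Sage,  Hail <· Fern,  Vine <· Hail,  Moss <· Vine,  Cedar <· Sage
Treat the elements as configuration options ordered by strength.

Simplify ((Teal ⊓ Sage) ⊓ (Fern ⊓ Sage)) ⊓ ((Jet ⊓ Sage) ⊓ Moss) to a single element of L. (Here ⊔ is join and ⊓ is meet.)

Moss

Teal ∧ Sage = Yew
Fern ∧ Sage = Jet
Yew ∧ Jet = Vine
Jet ∧ Sage = Jet
Jet ∧ Moss = Moss
Vine ∧ Moss = Moss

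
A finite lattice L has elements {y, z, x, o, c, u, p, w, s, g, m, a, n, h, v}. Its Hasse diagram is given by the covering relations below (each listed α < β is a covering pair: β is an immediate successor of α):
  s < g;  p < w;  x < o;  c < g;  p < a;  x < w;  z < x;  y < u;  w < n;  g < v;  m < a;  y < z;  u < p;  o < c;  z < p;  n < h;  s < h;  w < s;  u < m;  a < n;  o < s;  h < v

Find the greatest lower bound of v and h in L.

h

Common lower bounds of {v, h}: a, h, m, n, o, p, s, u, w, x, y, z.
The greatest among these is h.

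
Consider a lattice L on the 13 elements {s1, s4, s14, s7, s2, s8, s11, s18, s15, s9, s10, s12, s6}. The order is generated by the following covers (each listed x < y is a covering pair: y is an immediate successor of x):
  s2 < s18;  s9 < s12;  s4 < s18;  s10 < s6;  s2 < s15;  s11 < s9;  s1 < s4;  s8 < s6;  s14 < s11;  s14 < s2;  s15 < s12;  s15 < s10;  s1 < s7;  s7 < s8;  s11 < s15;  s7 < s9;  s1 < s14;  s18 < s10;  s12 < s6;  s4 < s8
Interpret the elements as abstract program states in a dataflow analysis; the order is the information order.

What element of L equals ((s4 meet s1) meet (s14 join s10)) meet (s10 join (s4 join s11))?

s4 ∧ s1 = s1
s14 ∨ s10 = s10
s1 ∧ s10 = s1
s4 ∨ s11 = s10
s10 ∨ s10 = s10
s1 ∧ s10 = s1

s1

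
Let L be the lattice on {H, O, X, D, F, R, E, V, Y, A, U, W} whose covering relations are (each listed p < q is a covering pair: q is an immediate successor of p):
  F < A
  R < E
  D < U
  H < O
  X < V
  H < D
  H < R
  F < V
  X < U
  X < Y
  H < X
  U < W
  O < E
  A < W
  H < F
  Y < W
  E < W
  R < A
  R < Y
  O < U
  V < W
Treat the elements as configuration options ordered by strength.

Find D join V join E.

Common upper bounds of {D, V, E}: W.
The least among these is W.

W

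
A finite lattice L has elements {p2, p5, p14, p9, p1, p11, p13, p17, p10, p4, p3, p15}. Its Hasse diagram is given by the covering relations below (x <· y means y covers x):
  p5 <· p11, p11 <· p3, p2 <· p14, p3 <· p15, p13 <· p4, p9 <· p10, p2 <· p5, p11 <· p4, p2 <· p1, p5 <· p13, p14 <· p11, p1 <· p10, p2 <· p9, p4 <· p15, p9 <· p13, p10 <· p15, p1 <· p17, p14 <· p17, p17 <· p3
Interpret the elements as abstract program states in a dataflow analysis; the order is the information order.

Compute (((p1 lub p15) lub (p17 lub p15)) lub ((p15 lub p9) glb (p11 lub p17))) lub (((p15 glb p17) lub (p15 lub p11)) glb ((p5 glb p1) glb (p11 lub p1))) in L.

p15

p1 ∨ p15 = p15
p17 ∨ p15 = p15
p15 ∨ p15 = p15
p15 ∨ p9 = p15
p11 ∨ p17 = p3
p15 ∧ p3 = p3
p15 ∨ p3 = p15
p15 ∧ p17 = p17
p15 ∨ p11 = p15
p17 ∨ p15 = p15
p5 ∧ p1 = p2
p11 ∨ p1 = p3
p2 ∧ p3 = p2
p15 ∧ p2 = p2
p15 ∨ p2 = p15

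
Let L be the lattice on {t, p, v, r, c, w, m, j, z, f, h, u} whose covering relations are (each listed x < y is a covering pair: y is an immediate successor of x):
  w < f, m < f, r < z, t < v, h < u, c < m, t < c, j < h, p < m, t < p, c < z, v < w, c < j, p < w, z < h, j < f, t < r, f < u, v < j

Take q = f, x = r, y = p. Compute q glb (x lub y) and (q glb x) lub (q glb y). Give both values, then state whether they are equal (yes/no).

f; p; no

x lub y = u, so q glb (x lub y) = f glb u = f.
q glb x = t and q glb y = p, so (q glb x) lub (q glb y) = t lub p = p.
Equal: no.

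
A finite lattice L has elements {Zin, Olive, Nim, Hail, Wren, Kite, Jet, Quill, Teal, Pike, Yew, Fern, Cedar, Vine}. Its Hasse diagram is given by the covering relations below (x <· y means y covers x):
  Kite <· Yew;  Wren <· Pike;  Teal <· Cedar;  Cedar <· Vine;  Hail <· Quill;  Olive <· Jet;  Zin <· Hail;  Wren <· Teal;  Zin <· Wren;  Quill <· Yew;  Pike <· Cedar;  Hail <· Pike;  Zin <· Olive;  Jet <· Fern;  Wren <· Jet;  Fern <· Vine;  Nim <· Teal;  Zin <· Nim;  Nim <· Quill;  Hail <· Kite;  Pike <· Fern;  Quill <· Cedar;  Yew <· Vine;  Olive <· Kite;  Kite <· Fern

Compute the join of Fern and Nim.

Vine

Common upper bounds of {Fern, Nim}: Vine.
The least among these is Vine.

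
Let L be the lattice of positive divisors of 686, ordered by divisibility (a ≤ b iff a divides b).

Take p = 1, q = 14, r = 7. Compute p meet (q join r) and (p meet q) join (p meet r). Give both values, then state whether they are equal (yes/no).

q join r = 14, so p meet (q join r) = 1 meet 14 = 1.
p meet q = 1 and p meet r = 1, so (p meet q) join (p meet r) = 1 join 1 = 1.
Equal: yes.

1; 1; yes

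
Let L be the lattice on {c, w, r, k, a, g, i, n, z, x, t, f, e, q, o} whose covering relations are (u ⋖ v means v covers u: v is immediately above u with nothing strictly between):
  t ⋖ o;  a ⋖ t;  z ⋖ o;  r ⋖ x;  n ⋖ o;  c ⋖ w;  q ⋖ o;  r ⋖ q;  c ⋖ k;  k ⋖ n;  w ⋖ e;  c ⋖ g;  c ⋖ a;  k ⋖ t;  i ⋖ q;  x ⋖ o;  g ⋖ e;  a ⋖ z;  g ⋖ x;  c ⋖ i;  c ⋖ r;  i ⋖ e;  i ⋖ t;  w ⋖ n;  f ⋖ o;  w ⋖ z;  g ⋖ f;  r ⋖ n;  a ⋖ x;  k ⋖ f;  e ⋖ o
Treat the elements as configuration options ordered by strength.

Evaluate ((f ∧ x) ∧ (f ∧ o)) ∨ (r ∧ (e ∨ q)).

f ∧ x = g
f ∧ o = f
g ∧ f = g
e ∨ q = o
r ∧ o = r
g ∨ r = x

x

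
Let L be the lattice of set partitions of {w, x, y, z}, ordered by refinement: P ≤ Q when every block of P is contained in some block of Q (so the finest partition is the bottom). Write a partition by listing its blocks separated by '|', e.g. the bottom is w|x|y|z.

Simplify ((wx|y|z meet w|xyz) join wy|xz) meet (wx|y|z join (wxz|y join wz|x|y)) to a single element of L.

wx|y|z ∧ w|xyz = w|x|y|z
w|x|y|z ∨ wy|xz = wy|xz
wxz|y ∨ wz|x|y = wxz|y
wx|y|z ∨ wxz|y = wxz|y
wy|xz ∧ wxz|y = w|xz|y

w|xz|y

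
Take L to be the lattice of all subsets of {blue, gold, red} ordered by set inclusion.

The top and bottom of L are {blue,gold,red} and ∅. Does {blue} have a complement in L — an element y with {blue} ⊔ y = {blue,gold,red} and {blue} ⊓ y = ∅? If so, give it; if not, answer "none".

Need y with {blue} ∨ y = {blue,gold,red} and {blue} ∧ y = ∅.
Checking each element gives: {gold,red}.

{gold,red}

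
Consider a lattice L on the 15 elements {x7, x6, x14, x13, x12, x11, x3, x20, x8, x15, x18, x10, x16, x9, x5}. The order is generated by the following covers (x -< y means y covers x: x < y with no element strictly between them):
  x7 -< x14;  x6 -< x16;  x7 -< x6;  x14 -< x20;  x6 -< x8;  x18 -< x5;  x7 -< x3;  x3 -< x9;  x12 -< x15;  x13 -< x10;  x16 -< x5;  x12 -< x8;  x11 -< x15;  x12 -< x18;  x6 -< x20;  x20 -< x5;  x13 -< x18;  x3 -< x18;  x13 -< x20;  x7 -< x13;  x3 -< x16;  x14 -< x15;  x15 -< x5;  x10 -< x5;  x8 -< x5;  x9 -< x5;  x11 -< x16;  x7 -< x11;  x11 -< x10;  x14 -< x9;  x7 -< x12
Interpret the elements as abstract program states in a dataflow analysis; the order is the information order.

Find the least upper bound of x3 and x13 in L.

Common upper bounds of {x3, x13}: x18, x5.
The least among these is x18.

x18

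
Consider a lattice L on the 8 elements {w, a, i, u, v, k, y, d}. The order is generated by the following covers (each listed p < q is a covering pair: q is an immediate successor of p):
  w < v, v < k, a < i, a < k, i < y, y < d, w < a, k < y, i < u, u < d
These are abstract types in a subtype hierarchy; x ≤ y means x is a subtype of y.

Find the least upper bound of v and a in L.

Common upper bounds of {v, a}: d, k, y.
The least among these is k.

k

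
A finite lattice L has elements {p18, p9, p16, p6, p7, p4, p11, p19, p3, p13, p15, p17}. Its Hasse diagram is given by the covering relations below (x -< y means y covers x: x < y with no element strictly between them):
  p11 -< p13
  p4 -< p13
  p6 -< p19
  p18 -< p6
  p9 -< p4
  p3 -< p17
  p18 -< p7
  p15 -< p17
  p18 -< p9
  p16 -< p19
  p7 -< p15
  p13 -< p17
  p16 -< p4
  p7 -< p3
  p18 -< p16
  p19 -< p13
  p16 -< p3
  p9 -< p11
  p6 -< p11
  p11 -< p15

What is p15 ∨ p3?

Common upper bounds of {p15, p3}: p17.
The least among these is p17.

p17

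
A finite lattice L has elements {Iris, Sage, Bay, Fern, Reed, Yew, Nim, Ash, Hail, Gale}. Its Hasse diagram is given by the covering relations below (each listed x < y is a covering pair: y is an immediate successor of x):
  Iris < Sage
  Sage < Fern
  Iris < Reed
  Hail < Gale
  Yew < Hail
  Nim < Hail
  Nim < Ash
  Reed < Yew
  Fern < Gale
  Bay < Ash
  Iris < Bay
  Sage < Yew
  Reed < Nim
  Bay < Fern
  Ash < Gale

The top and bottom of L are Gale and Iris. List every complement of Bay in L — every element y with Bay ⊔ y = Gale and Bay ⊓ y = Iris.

Need y with Bay ∨ y = Gale and Bay ∧ y = Iris.
Checking each element gives: Hail, Yew.

Hail, Yew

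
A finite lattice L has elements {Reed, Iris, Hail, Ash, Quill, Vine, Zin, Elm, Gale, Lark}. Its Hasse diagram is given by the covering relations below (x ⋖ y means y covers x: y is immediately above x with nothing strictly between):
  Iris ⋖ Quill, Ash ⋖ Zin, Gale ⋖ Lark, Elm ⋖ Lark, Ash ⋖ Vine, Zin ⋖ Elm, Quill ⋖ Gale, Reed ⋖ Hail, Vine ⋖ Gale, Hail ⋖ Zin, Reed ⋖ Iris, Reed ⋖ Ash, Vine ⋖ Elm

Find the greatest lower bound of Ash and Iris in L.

Common lower bounds of {Ash, Iris}: Reed.
The greatest among these is Reed.

Reed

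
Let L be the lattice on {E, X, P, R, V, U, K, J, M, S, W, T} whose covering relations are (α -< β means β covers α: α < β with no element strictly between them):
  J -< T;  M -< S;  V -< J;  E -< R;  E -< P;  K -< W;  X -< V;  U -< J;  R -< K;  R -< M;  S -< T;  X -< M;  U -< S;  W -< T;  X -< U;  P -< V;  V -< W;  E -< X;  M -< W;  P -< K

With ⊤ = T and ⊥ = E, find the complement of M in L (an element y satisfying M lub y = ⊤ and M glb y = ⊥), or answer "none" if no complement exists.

For every candidate y, either M ∨ y ≠ T or M ∧ y ≠ E; no complement exists.

none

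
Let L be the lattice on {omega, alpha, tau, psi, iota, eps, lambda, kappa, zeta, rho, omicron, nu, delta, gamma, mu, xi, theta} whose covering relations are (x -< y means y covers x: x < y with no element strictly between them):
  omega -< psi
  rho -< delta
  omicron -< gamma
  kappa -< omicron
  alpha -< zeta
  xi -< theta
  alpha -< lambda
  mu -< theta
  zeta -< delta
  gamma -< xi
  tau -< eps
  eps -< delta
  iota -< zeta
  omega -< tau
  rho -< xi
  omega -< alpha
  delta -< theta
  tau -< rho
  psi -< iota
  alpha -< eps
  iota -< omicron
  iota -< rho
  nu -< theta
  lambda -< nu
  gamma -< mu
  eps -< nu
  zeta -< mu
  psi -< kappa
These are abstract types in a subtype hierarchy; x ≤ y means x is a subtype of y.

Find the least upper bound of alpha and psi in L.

zeta

Common upper bounds of {alpha, psi}: delta, mu, theta, zeta.
The least among these is zeta.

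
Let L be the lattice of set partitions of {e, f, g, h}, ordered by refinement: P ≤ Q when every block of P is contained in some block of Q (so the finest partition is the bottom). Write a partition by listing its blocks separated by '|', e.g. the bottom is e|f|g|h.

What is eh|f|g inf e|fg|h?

e|f|g|h

The meet (common refinement) of eh|f|g and e|fg|h intersects blocks pairwise, giving e|f|g|h.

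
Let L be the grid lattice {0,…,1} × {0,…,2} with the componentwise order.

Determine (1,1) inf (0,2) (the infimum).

Common lower bounds of {(1,1), (0,2)}: (0,0), (0,1).
The greatest among these is (0,1).

(0,1)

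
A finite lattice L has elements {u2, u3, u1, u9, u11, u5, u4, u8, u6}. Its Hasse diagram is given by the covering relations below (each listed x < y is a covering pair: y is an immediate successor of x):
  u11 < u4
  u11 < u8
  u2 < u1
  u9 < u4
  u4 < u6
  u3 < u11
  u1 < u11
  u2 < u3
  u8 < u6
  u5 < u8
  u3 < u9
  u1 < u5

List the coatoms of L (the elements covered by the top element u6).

u4, u8

The coatoms are exactly the elements covered by u6: u4, u8.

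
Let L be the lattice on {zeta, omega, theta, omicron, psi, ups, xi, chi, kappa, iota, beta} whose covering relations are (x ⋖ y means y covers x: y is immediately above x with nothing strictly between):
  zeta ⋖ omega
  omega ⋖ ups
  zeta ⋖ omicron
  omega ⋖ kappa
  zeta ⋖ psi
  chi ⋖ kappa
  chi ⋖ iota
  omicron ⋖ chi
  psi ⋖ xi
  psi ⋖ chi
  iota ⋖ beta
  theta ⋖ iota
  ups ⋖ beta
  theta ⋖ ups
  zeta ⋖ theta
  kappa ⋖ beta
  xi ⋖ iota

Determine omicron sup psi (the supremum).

chi

Common upper bounds of {omicron, psi}: beta, chi, iota, kappa.
The least among these is chi.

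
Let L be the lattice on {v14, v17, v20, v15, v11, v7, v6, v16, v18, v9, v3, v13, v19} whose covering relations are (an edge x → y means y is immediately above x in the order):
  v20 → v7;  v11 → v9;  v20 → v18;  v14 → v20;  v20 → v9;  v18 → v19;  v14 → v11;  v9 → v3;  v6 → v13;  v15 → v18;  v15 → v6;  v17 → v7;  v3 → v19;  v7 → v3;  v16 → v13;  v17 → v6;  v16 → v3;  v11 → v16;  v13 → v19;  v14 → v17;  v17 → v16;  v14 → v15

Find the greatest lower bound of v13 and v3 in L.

v16

Common lower bounds of {v13, v3}: v11, v14, v16, v17.
The greatest among these is v16.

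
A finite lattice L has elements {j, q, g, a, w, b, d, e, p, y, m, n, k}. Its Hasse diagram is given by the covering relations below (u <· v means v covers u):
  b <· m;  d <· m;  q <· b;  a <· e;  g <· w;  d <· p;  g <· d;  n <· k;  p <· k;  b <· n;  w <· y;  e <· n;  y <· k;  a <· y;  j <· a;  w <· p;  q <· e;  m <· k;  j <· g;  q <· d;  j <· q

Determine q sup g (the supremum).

d

Common upper bounds of {q, g}: d, k, m, p.
The least among these is d.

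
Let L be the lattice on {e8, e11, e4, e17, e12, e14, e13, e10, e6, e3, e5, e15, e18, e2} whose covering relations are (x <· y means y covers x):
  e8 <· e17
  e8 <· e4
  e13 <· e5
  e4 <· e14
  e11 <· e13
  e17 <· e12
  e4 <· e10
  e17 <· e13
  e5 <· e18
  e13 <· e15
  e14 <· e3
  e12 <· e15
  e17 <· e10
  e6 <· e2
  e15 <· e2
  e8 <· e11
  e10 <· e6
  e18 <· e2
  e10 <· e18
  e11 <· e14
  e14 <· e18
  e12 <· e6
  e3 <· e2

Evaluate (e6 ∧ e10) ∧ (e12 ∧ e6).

e6 ∧ e10 = e10
e12 ∧ e6 = e12
e10 ∧ e12 = e17

e17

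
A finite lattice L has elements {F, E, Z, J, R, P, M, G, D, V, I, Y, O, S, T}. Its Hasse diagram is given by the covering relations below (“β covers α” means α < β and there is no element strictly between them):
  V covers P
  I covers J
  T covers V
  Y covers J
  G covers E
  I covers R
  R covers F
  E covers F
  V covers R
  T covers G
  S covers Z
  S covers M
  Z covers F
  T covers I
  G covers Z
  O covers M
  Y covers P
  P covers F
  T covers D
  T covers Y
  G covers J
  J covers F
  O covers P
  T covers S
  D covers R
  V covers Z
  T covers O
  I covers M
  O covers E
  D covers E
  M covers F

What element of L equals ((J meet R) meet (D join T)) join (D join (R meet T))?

D

J ∧ R = F
D ∨ T = T
F ∧ T = F
R ∧ T = R
D ∨ R = D
F ∨ D = D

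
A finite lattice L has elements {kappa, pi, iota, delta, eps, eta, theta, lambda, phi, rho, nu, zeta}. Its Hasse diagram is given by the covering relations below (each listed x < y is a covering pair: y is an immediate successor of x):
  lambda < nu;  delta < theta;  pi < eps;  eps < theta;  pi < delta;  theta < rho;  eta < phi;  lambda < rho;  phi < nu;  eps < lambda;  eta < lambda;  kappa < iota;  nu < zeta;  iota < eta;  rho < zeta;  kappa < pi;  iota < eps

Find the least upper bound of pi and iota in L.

eps

Common upper bounds of {pi, iota}: eps, lambda, nu, rho, theta, zeta.
The least among these is eps.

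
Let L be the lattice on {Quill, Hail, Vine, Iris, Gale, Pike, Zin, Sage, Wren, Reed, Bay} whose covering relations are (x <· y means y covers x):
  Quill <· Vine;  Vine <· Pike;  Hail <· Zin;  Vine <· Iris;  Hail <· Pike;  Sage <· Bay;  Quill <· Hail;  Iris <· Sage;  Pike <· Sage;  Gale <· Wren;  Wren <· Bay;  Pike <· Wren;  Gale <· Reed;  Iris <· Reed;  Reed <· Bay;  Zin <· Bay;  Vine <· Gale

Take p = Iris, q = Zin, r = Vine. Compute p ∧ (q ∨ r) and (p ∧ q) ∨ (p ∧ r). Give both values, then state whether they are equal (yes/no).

Iris; Vine; no

q ∨ r = Bay, so p ∧ (q ∨ r) = Iris ∧ Bay = Iris.
p ∧ q = Quill and p ∧ r = Vine, so (p ∧ q) ∨ (p ∧ r) = Quill ∨ Vine = Vine.
Equal: no.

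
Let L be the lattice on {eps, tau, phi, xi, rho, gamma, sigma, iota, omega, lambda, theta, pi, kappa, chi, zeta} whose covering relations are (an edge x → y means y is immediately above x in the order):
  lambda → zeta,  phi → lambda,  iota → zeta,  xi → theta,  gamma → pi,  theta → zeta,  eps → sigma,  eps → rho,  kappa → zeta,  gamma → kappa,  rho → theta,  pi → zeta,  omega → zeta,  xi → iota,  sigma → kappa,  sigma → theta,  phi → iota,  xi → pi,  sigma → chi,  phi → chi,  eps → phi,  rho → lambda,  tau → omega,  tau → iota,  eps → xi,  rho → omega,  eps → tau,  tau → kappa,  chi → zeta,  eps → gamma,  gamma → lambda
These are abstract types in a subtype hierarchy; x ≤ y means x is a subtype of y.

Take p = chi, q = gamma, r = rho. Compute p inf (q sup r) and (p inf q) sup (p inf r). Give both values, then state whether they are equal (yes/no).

q sup r = lambda, so p inf (q sup r) = chi inf lambda = phi.
p inf q = eps and p inf r = eps, so (p inf q) sup (p inf r) = eps sup eps = eps.
Equal: no.

phi; eps; no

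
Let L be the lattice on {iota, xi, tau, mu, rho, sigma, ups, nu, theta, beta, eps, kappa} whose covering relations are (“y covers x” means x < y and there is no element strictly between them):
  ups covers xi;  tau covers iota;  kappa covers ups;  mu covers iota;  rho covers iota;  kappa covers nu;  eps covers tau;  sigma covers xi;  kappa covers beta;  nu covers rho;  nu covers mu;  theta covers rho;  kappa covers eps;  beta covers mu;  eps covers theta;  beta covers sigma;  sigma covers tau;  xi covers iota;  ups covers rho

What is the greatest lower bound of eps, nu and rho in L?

rho

Common lower bounds of {eps, nu, rho}: iota, rho.
The greatest among these is rho.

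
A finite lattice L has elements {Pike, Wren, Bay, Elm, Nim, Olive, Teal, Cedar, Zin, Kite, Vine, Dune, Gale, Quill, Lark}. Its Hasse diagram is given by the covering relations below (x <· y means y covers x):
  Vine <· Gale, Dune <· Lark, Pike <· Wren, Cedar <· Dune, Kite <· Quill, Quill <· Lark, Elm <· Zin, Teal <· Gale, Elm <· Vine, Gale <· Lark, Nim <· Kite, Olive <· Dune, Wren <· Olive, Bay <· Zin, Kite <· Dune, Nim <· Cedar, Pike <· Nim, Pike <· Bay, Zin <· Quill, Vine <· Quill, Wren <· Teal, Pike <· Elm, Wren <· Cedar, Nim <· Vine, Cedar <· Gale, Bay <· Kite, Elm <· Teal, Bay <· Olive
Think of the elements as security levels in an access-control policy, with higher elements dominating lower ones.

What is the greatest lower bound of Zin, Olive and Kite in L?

Bay

Common lower bounds of {Zin, Olive, Kite}: Bay, Pike.
The greatest among these is Bay.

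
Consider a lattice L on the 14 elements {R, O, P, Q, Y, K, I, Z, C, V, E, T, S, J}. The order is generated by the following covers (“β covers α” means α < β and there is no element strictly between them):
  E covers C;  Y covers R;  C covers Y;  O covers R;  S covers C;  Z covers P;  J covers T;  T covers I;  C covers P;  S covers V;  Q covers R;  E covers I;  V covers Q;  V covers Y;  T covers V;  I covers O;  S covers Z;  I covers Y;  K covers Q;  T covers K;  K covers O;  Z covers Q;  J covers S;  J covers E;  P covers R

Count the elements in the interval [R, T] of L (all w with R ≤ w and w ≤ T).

8

The interval [R, T] = {I, K, O, Q, R, T, V, Y}, which has 8 elements.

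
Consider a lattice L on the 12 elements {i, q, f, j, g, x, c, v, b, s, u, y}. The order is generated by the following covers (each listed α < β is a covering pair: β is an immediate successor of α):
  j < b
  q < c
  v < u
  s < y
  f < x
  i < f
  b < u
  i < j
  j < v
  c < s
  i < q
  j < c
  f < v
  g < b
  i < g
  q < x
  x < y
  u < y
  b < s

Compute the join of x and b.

y

Common upper bounds of {x, b}: y.
The least among these is y.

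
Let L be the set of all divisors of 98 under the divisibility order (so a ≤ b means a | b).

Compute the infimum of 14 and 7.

7

Common lower bounds of {14, 7}: 1, 7.
The greatest among these is 7.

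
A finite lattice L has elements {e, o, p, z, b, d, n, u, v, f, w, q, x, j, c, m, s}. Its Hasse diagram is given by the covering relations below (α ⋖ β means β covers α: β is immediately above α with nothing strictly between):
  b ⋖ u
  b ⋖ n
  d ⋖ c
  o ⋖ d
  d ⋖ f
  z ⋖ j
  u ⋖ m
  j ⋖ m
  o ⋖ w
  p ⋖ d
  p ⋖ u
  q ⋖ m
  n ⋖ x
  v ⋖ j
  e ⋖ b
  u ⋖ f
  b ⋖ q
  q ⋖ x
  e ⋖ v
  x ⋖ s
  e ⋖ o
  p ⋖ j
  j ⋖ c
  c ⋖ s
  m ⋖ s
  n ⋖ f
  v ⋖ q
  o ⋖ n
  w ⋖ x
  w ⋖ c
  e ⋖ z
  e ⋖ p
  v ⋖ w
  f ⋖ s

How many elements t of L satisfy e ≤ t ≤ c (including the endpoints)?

The interval [e, c] = {c, d, e, j, o, p, v, w, z}, which has 9 elements.

9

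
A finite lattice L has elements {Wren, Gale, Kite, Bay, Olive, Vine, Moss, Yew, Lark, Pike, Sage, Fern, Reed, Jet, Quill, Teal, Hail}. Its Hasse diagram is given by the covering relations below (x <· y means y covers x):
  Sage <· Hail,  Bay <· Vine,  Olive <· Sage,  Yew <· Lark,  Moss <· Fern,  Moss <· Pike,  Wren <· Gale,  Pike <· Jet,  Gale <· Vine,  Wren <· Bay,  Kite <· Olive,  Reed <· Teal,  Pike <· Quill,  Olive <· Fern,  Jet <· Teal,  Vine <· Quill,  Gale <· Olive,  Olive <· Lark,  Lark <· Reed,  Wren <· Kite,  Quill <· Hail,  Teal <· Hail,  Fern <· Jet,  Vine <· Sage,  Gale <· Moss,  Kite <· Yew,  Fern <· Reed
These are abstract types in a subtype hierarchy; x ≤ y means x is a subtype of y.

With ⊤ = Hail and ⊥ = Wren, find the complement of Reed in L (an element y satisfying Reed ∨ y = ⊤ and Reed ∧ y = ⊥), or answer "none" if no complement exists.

Bay

Need y with Reed ∨ y = Hail and Reed ∧ y = Wren.
Checking each element gives: Bay.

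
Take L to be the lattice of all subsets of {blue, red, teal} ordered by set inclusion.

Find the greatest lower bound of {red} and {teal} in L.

∅

Under ⊆, meet is intersection: {red} ∩ {teal} = ∅.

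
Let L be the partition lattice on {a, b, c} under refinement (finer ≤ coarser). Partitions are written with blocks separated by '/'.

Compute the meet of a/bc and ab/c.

The meet (common refinement) of a/bc and ab/c intersects blocks pairwise, giving a/b/c.

a/b/c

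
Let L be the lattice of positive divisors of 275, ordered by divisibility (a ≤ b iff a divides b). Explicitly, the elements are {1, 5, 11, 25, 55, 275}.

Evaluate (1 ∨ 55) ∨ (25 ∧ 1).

55

1 ∨ 55 = 55
25 ∧ 1 = 1
55 ∨ 1 = 55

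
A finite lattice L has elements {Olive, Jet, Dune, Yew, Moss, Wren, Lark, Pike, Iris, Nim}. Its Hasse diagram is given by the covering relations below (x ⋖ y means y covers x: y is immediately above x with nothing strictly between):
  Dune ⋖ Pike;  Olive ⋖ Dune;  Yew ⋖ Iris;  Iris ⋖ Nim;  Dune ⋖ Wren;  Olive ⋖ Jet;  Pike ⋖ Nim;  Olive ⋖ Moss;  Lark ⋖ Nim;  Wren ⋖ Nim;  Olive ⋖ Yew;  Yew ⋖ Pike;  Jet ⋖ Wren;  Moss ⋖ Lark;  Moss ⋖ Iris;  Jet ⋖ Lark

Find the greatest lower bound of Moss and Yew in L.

Olive

Common lower bounds of {Moss, Yew}: Olive.
The greatest among these is Olive.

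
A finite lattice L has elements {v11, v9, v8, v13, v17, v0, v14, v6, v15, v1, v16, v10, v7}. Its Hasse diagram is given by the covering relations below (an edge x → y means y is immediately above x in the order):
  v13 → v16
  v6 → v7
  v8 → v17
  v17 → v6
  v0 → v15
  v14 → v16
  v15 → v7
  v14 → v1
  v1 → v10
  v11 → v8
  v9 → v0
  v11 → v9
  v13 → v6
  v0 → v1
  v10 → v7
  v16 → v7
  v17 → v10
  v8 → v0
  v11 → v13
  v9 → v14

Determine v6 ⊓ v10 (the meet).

Common lower bounds of {v6, v10}: v11, v17, v8.
The greatest among these is v17.

v17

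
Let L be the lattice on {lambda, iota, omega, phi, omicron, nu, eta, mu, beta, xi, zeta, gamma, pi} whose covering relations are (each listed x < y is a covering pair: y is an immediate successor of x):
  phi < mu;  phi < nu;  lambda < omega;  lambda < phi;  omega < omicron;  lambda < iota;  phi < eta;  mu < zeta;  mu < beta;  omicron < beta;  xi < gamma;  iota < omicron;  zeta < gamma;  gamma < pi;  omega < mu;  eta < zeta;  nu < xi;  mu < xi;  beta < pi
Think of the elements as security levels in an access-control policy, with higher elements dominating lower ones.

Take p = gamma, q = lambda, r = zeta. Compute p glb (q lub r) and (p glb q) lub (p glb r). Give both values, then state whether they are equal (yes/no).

q lub r = zeta, so p glb (q lub r) = gamma glb zeta = zeta.
p glb q = lambda and p glb r = zeta, so (p glb q) lub (p glb r) = lambda lub zeta = zeta.
Equal: yes.

zeta; zeta; yes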